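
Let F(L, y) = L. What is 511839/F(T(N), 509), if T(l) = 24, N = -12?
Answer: 170613/8 ≈ 21327.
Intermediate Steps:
511839/F(T(N), 509) = 511839/24 = 511839*(1/24) = 170613/8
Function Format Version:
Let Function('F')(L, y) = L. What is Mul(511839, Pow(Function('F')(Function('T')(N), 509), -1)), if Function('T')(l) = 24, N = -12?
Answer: Rational(170613, 8) ≈ 21327.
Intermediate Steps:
Mul(511839, Pow(Function('F')(Function('T')(N), 509), -1)) = Mul(511839, Pow(24, -1)) = Mul(511839, Rational(1, 24)) = Rational(170613, 8)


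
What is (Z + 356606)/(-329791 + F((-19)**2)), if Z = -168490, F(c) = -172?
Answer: -188116/329963 ≈ -0.57011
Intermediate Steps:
(Z + 356606)/(-329791 + F((-19)**2)) = (-168490 + 356606)/(-329791 - 172) = 188116/(-329963) = 188116*(-1/329963) = -188116/329963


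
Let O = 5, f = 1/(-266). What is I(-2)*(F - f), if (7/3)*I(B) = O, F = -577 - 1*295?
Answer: -3479265/1862 ≈ -1868.6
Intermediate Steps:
F = -872 (F = -577 - 295 = -872)
f = -1/266 ≈ -0.0037594
I(B) = 15/7 (I(B) = (3/7)*5 = 15/7)
I(-2)*(F - f) = 15*(-872 - 1*(-1/266))/7 = 15*(-872 + 1/266)/7 = (15/7)*(-231951/266) = -3479265/1862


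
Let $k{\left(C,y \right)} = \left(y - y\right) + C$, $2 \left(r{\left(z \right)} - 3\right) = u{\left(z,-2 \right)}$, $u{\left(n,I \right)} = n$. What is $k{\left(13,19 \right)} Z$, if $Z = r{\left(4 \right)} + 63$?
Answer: $884$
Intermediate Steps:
$r{\left(z \right)} = 3 + \frac{z}{2}$
$k{\left(C,y \right)} = C$ ($k{\left(C,y \right)} = 0 + C = C$)
$Z = 68$ ($Z = \left(3 + \frac{1}{2} \cdot 4\right) + 63 = \left(3 + 2\right) + 63 = 5 + 63 = 68$)
$k{\left(13,19 \right)} Z = 13 \cdot 68 = 884$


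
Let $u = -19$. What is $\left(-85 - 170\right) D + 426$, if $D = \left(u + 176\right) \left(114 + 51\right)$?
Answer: $-6605349$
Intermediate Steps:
$D = 25905$ ($D = \left(-19 + 176\right) \left(114 + 51\right) = 157 \cdot 165 = 25905$)
$\left(-85 - 170\right) D + 426 = \left(-85 - 170\right) 25905 + 426 = \left(-255\right) 25905 + 426 = -6605775 + 426 = -6605349$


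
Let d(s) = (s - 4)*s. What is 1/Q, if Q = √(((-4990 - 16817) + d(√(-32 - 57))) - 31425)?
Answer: (-53321 - 4*I*√89)^(-½) ≈ 1.53e-6 + 0.0043306*I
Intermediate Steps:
d(s) = s*(-4 + s) (d(s) = (-4 + s)*s = s*(-4 + s))
Q = √(-53232 + I*√89*(-4 + I*√89)) (Q = √(((-4990 - 16817) + √(-32 - 57)*(-4 + √(-32 - 57))) - 31425) = √((-21807 + √(-89)*(-4 + √(-89))) - 31425) = √((-21807 + (I*√89)*(-4 + I*√89)) - 31425) = √((-21807 + I*√89*(-4 + I*√89)) - 31425) = √(-53232 + I*√89*(-4 + I*√89)) ≈ 0.0817 - 230.91*I)
1/Q = 1/(√(-53321 - 4*I*√89)) = (-53321 - 4*I*√89)^(-½)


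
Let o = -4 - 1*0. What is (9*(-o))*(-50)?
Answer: -1800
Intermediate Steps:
o = -4 (o = -4 + 0 = -4)
(9*(-o))*(-50) = (9*(-1*(-4)))*(-50) = (9*4)*(-50) = 36*(-50) = -1800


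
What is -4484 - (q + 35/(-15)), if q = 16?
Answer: -13493/3 ≈ -4497.7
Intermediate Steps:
-4484 - (q + 35/(-15)) = -4484 - (16 + 35/(-15)) = -4484 - (16 - 1/15*35) = -4484 - (16 - 7/3) = -4484 - 1*41/3 = -4484 - 41/3 = -13493/3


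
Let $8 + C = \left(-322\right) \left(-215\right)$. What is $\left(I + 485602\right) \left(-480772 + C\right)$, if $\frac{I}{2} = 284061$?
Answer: $-433660112200$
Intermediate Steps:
$C = 69222$ ($C = -8 - -69230 = -8 + 69230 = 69222$)
$I = 568122$ ($I = 2 \cdot 284061 = 568122$)
$\left(I + 485602\right) \left(-480772 + C\right) = \left(568122 + 485602\right) \left(-480772 + 69222\right) = 1053724 \left(-411550\right) = -433660112200$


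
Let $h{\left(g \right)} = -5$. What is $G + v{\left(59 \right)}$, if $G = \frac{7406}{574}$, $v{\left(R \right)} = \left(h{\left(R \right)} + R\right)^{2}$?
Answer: $\frac{120085}{41} \approx 2928.9$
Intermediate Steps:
$v{\left(R \right)} = \left(-5 + R\right)^{2}$
$G = \frac{529}{41}$ ($G = 7406 \cdot \frac{1}{574} = \frac{529}{41} \approx 12.902$)
$G + v{\left(59 \right)} = \frac{529}{41} + \left(-5 + 59\right)^{2} = \frac{529}{41} + 54^{2} = \frac{529}{41} + 2916 = \frac{120085}{41}$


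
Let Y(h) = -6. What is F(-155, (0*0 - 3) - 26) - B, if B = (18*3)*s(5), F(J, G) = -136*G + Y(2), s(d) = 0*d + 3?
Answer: 3776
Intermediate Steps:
s(d) = 3 (s(d) = 0 + 3 = 3)
F(J, G) = -6 - 136*G (F(J, G) = -136*G - 6 = -6 - 136*G)
B = 162 (B = (18*3)*3 = 54*3 = 162)
F(-155, (0*0 - 3) - 26) - B = (-6 - 136*((0*0 - 3) - 26)) - 1*162 = (-6 - 136*((0 - 3) - 26)) - 162 = (-6 - 136*(-3 - 26)) - 162 = (-6 - 136*(-29)) - 162 = (-6 + 3944) - 162 = 3938 - 162 = 3776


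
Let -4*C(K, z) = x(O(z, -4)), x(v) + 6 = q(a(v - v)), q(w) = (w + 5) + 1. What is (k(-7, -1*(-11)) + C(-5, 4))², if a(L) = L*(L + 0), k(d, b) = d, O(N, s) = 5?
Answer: 49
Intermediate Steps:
a(L) = L² (a(L) = L*L = L²)
q(w) = 6 + w (q(w) = (5 + w) + 1 = 6 + w)
x(v) = 0 (x(v) = -6 + (6 + (v - v)²) = -6 + (6 + 0²) = -6 + (6 + 0) = -6 + 6 = 0)
C(K, z) = 0 (C(K, z) = -¼*0 = 0)
(k(-7, -1*(-11)) + C(-5, 4))² = (-7 + 0)² = (-7)² = 49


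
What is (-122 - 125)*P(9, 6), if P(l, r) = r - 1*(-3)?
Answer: -2223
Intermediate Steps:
P(l, r) = 3 + r (P(l, r) = r + 3 = 3 + r)
(-122 - 125)*P(9, 6) = (-122 - 125)*(3 + 6) = -247*9 = -2223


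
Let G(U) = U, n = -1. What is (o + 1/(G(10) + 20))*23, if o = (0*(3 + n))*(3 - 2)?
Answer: 23/30 ≈ 0.76667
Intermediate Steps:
o = 0 (o = (0*(3 - 1))*(3 - 2) = (0*2)*1 = 0*1 = 0)
(o + 1/(G(10) + 20))*23 = (0 + 1/(10 + 20))*23 = (0 + 1/30)*23 = (1/30)*23 = 23/30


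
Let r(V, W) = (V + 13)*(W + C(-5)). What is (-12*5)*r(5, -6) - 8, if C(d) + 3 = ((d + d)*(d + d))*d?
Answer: 549712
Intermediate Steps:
C(d) = -3 + 4*d³ (C(d) = -3 + ((d + d)*(d + d))*d = -3 + ((2*d)*(2*d))*d = -3 + (4*d²)*d = -3 + 4*d³)
r(V, W) = (-503 + W)*(13 + V) (r(V, W) = (V + 13)*(W + (-3 + 4*(-5)³)) = (13 + V)*(W + (-3 + 4*(-125))) = (13 + V)*(W + (-3 - 500)) = (13 + V)*(W - 503) = (13 + V)*(-503 + W) = (-503 + W)*(13 + V))
(-12*5)*r(5, -6) - 8 = (-12*5)*(-6539 - 503*5 + 13*(-6) + 5*(-6)) - 8 = -60*(-6539 - 2515 - 78 - 30) - 8 = -60*(-9162) - 8 = 549720 - 8 = 549712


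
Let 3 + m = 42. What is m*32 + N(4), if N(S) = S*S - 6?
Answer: 1258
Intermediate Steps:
N(S) = -6 + S**2 (N(S) = S**2 - 6 = -6 + S**2)
m = 39 (m = -3 + 42 = 39)
m*32 + N(4) = 39*32 + (-6 + 4**2) = 1248 + (-6 + 16) = 1248 + 10 = 1258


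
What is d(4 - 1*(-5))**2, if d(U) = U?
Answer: 81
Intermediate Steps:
d(4 - 1*(-5))**2 = (4 - 1*(-5))**2 = (4 + 5)**2 = 9**2 = 81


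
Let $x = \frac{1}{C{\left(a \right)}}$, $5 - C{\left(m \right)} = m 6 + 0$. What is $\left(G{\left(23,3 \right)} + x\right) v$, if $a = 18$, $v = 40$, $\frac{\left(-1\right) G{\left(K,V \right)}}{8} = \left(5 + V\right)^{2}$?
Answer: $- \frac{2109480}{103} \approx -20480.0$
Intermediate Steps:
$G{\left(K,V \right)} = - 8 \left(5 + V\right)^{2}$
$C{\left(m \right)} = 5 - 6 m$ ($C{\left(m \right)} = 5 - \left(m 6 + 0\right) = 5 - \left(6 m + 0\right) = 5 - 6 m$)
$x = - \frac{1}{103}$ ($x = \frac{1}{5 - 108} = \frac{1}{-103} = - \frac{1}{103} \approx -0.0097087$)
$\left(G{\left(23,3 \right)} + x\right) v = \left(- 8 \left(5 + 3\right)^{2} - \frac{1}{103}\right) 40 = \left(- 8 \cdot 8^{2} - \frac{1}{103}\right) 40 = \left(\left(-8\right) 64 - \frac{1}{103}\right) 40 = \left(-512 - \frac{1}{103}\right) 40 = \left(- \frac{52737}{103}\right) 40 = - \frac{2109480}{103}$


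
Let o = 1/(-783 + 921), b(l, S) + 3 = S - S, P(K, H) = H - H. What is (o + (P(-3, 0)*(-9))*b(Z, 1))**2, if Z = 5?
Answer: 1/19044 ≈ 5.2510e-5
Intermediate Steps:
P(K, H) = 0
b(l, S) = -3 (b(l, S) = -3 + (S - S) = -3 + 0 = -3)
o = 1/138 ≈ 0.0072464
(o + (P(-3, 0)*(-9))*b(Z, 1))**2 = (1/138 + (0*(-9))*(-3))**2 = (1/138 + 0*(-3))**2 = (1/138 + 0)**2 = (1/138)**2 = 1/19044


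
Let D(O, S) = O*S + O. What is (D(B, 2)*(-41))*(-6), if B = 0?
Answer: 0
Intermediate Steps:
D(O, S) = O + O*S
(D(B, 2)*(-41))*(-6) = ((0*(1 + 2))*(-41))*(-6) = ((0*3)*(-41))*(-6) = (0*(-41))*(-6) = 0*(-6) = 0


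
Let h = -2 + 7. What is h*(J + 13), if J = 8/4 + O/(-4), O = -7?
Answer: 335/4 ≈ 83.750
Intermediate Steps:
h = 5
J = 15/4 (J = 8/4 - 7/(-4) = 8*(¼) - 7*(-¼) = 2 + 7/4 = 15/4 ≈ 3.7500)
h*(J + 13) = 5*(15/4 + 13) = 5*(67/4) = 335/4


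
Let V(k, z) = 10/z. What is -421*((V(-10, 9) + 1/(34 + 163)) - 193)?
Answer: 143228410/1773 ≈ 80783.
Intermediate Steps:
-421*((V(-10, 9) + 1/(34 + 163)) - 193) = -421*((10/9 + 1/(34 + 163)) - 193) = -421*((10*(⅑) + 1/197) - 193) = -421*((10/9 + 1/197) - 193) = -421*(1979/1773 - 193) = -421*(-340210/1773) = 143228410/1773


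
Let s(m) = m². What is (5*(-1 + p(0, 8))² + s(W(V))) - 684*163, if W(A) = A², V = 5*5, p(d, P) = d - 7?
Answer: 279453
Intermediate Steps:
p(d, P) = -7 + d
V = 25
(5*(-1 + p(0, 8))² + s(W(V))) - 684*163 = (5*(-1 + (-7 + 0))² + (25²)²) - 684*163 = (5*(-1 - 7)² + 625²) - 111492 = (5*(-8)² + 390625) - 111492 = (5*64 + 390625) - 111492 = (320 + 390625) - 111492 = 390945 - 111492 = 279453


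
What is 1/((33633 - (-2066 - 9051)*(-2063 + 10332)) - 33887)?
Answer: 1/91926219 ≈ 1.0878e-8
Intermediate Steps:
1/((33633 - (-2066 - 9051)*(-2063 + 10332)) - 33887) = 1/((33633 - (-11117)*8269) - 33887) = 1/((33633 - 1*(-91926473)) - 33887) = 1/((33633 + 91926473) - 33887) = 1/(91960106 - 33887) = 1/91926219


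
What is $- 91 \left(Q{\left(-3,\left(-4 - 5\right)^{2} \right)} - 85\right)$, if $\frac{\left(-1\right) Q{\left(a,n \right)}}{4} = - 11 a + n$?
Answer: $49231$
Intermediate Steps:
$Q{\left(a,n \right)} = - 4 n + 44 a$ ($Q{\left(a,n \right)} = - 4 \left(- 11 a + n\right) = - 4 \left(n - 11 a\right) = - 4 n + 44 a$)
$- 91 \left(Q{\left(-3,\left(-4 - 5\right)^{2} \right)} - 85\right) = - 91 \left(\left(- 4 \left(-4 - 5\right)^{2} + 44 \left(-3\right)\right) - 85\right) = - 91 \left(\left(- 4 \left(-9\right)^{2} - 132\right) - 85\right) = - 91 \left(\left(\left(-4\right) 81 - 132\right) - 85\right) = - 91 \left(\left(-324 - 132\right) - 85\right) = - 91 \left(-456 - 85\right) = \left(-91\right) \left(-541\right) = 49231$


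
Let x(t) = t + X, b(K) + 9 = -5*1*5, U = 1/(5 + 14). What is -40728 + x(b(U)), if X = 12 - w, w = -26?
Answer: -40724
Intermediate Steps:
X = 38 (X = 12 - 1*(-26) = 12 + 26 = 38)
U = 1/19 ≈ 0.052632
b(K) = -34 (b(K) = -9 - 5*1*5 = -9 - 5*5 = -9 - 25 = -34)
x(t) = 38 + t (x(t) = t + 38 = 38 + t)
-40728 + x(b(U)) = -40728 + (38 - 34) = -40728 + 4 = -40724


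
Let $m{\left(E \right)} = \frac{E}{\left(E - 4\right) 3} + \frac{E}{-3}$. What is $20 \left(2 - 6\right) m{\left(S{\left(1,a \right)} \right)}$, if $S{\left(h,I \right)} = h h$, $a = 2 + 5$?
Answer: $\frac{320}{9} \approx 35.556$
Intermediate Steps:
$a = 7$
$S{\left(h,I \right)} = h^{2}$
$m{\left(E \right)} = - \frac{E}{3} + \frac{E}{-12 + 3 E}$ ($m{\left(E \right)} = \frac{E}{\left(-4 + E\right) 3} + E \left(- \frac{1}{3}\right) = \frac{E}{-12 + 3 E} - \frac{E}{3} = - \frac{E}{3} + \frac{E}{-12 + 3 E}$)
$20 \left(2 - 6\right) m{\left(S{\left(1,a \right)} \right)} = 20 \left(2 - 6\right) \frac{1^{2} \left(5 - 1^{2}\right)}{3 \left(-4 + 1^{2}\right)} = 20 \left(2 - 6\right) \frac{1}{3} \cdot 1 \frac{1}{-4 + 1} \left(5 - 1\right) = 20 \left(-4\right) \frac{1}{3} \cdot 1 \frac{1}{-3} \left(5 - 1\right) = - 80 \cdot \frac{1}{3} \cdot 1 \left(- \frac{1}{3}\right) 4 = \left(-80\right) \left(- \frac{4}{9}\right) = \frac{320}{9}$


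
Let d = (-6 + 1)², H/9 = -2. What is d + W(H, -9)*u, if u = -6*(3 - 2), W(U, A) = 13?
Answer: -53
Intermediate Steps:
H = -18 (H = 9*(-2) = -18)
u = -6 (u = -6*1 = -6)
d = 25 (d = (-5)² = 25)
d + W(H, -9)*u = 25 + 13*(-6) = 25 - 78 = -53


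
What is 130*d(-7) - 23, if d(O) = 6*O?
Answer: -5483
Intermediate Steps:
130*d(-7) - 23 = 130*(6*(-7)) - 23 = 130*(-42) - 23 = -5460 - 23 = -5483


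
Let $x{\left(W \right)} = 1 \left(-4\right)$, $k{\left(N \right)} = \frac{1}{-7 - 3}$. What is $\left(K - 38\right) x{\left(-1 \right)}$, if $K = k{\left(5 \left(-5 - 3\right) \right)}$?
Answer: $\frac{762}{5} \approx 152.4$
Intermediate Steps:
$k{\left(N \right)} = - \frac{1}{10}$ ($k{\left(N \right)} = \frac{1}{-10} = - \frac{1}{10}$)
$x{\left(W \right)} = -4$
$K = - \frac{1}{10} \approx -0.1$
$\left(K - 38\right) x{\left(-1 \right)} = \left(- \frac{1}{10} - 38\right) \left(-4\right) = \left(- \frac{381}{10}\right) \left(-4\right) = \frac{762}{5}$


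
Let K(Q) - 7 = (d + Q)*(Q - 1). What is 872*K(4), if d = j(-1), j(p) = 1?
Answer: 19184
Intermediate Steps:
d = 1
K(Q) = 7 + (1 + Q)*(-1 + Q) (K(Q) = 7 + (1 + Q)*(Q - 1) = 7 + (1 + Q)*(-1 + Q))
872*K(4) = 872*(6 + 4²) = 872*(6 + 16) = 872*22 = 19184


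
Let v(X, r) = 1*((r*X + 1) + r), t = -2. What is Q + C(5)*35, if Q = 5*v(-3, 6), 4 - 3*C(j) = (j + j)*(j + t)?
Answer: -1075/3 ≈ -358.33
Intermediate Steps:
v(X, r) = 1 + r + X*r (v(X, r) = 1*((X*r + 1) + r) = 1*((1 + X*r) + r) = 1*(1 + r + X*r) = 1 + r + X*r)
C(j) = 4/3 - 2*j*(-2 + j)/3 (C(j) = 4/3 - (j + j)*(j - 2)/3 = 4/3 - 2*j*(-2 + j)/3)
Q = -55 (Q = 5*(1 + 6 - 3*6) = 5*(1 + 6 - 18) = 5*(-11) = -55)
Q + C(5)*35 = -55 + (4/3 - ⅔*5² + (4/3)*5)*35 = -55 + (4/3 - ⅔*25 + 20/3)*35 = -55 + (4/3 - 50/3 + 20/3)*35 = -55 - 26/3*35 = -55 - 910/3 = -1075/3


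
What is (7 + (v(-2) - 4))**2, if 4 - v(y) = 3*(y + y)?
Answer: 361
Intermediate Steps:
v(y) = 4 - 6*y (v(y) = 4 - 3*(y + y) = 4 - 3*2*y = 4 - 6*y)
(7 + (v(-2) - 4))**2 = (7 + ((4 - 6*(-2)) - 4))**2 = (7 + ((4 + 12) - 4))**2 = (7 + (16 - 4))**2 = (7 + 12)**2 = 19**2 = 361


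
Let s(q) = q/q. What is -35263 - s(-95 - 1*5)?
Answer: -35264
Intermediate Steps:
s(q) = 1
-35263 - s(-95 - 1*5) = -35263 - 1*1 = -35263 - 1 = -35264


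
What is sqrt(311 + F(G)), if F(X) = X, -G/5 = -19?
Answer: sqrt(406) ≈ 20.149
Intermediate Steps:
G = 95 (G = -5*(-19) = 95)
sqrt(311 + F(G)) = sqrt(311 + 95) = sqrt(406)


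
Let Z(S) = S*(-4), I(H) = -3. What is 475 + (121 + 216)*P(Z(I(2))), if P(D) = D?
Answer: 4519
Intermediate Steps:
Z(S) = -4*S
475 + (121 + 216)*P(Z(I(2))) = 475 + (121 + 216)*(-4*(-3)) = 475 + 337*12 = 475 + 4044 = 4519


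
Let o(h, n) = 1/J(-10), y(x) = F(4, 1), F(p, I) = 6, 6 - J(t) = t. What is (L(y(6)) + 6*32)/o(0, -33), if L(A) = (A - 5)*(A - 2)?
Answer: 3136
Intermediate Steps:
J(t) = 6 - t
y(x) = 6
L(A) = (-5 + A)*(-2 + A)
o(h, n) = 1/16 (o(h, n) = 1/(6 - 1*(-10)) = 1/(6 + 10) = 1/16)
(L(y(6)) + 6*32)/o(0, -33) = ((10 + 6² - 7*6) + 6*32)/(1/16) = ((10 + 36 - 42) + 192)*16 = (4 + 192)*16 = 196*16 = 3136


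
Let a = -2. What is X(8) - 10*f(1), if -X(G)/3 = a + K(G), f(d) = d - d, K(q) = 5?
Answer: -9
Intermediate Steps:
f(d) = 0
X(G) = -9 (X(G) = -3*(-2 + 5) = -3*3 = -9)
X(8) - 10*f(1) = -9 - 10*0 = -9 + 0 = -9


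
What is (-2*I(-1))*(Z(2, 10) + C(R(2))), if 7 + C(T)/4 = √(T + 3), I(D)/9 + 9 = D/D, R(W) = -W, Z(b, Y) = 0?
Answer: -3456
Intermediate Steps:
I(D) = -72 (I(D) = -81 + 9*(D/D) = -81 + 9*1 = -81 + 9 = -72)
C(T) = -28 + 4*√(3 + T) (C(T) = -28 + 4*√(T + 3) = -28 + 4*√(3 + T))
(-2*I(-1))*(Z(2, 10) + C(R(2))) = (-2*(-72))*(0 + (-28 + 4*√(3 - 1*2))) = 144*(0 + (-28 + 4*√(3 - 2))) = 144*(0 + (-28 + 4*√1)) = 144*(0 + (-28 + 4*1)) = 144*(0 + (-28 + 4)) = 144*(0 - 24) = 144*(-24) = -3456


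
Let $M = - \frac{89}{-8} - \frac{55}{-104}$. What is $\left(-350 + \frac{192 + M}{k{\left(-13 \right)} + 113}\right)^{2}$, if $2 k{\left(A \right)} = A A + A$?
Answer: $\frac{3002613168025}{24661156} \approx 1.2175 \cdot 10^{5}$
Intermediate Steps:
$k{\left(A \right)} = \frac{A}{2} + \frac{A^{2}}{2}$ ($k{\left(A \right)} = \frac{A A + A}{2} = \frac{A^{2} + A}{2} = \frac{A + A^{2}}{2} = \frac{A}{2} + \frac{A^{2}}{2}$)
$M = \frac{303}{26}$ ($M = \left(-89\right) \left(- \frac{1}{8}\right) - - \frac{55}{104} = \frac{89}{8} + \frac{55}{104} = \frac{303}{26} \approx 11.654$)
$\left(-350 + \frac{192 + M}{k{\left(-13 \right)} + 113}\right)^{2} = \left(-350 + \frac{192 + \frac{303}{26}}{\frac{1}{2} \left(-13\right) \left(1 - 13\right) + 113}\right)^{2} = \left(-350 + \frac{5295}{26 \left(\frac{1}{2} \left(-13\right) \left(-12\right) + 113\right)}\right)^{2} = \left(-350 + \frac{5295}{26 \left(78 + 113\right)}\right)^{2} = \left(-350 + \frac{5295}{26 \cdot 191}\right)^{2} = \left(-350 + \frac{5295}{26} \cdot \frac{1}{191}\right)^{2} = \left(-350 + \frac{5295}{4966}\right)^{2} = \left(- \frac{1732805}{4966}\right)^{2} = \frac{3002613168025}{24661156}$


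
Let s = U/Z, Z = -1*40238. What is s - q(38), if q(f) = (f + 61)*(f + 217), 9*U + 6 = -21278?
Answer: -4571126753/181071 ≈ -25245.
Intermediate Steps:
U = -21284/9 (U = -2/3 + (1/9)*(-21278) = -2/3 - 21278/9 = -21284/9 ≈ -2364.9)
q(f) = (61 + f)*(217 + f)
Z = -40238
s = 10642/181071 (s = -21284/9/(-40238) = -21284/9*(-1/40238) = 10642/181071 ≈ 0.058773)
s - q(38) = 10642/181071 - (13237 + 38**2 + 278*38) = 10642/181071 - (13237 + 1444 + 10564) = 10642/181071 - 1*25245 = 10642/181071 - 25245 = -4571126753/181071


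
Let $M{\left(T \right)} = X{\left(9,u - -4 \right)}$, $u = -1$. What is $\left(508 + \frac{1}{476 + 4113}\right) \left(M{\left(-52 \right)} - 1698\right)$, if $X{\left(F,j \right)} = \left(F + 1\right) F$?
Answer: $- \frac{3748590504}{4589} \approx -8.1686 \cdot 10^{5}$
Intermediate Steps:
$X{\left(F,j \right)} = F \left(1 + F\right)$ ($X{\left(F,j \right)} = \left(1 + F\right) F = F \left(1 + F\right)$)
$M{\left(T \right)} = 90$ ($M{\left(T \right)} = 9 \left(1 + 9\right) = 9 \cdot 10 = 90$)
$\left(508 + \frac{1}{476 + 4113}\right) \left(M{\left(-52 \right)} - 1698\right) = \left(508 + \frac{1}{476 + 4113}\right) \left(90 - 1698\right) = \left(508 + \frac{1}{4589}\right) \left(-1608\right) = \frac{2331213}{4589} \left(-1608\right) = - \frac{3748590504}{4589}$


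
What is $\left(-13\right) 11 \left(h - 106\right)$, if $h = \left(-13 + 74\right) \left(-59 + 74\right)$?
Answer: $-115687$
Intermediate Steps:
$h = 915$ ($h = 61 \cdot 15 = 915$)
$\left(-13\right) 11 \left(h - 106\right) = \left(-13\right) 11 \left(915 - 106\right) = \left(-143\right) 809 = -115687$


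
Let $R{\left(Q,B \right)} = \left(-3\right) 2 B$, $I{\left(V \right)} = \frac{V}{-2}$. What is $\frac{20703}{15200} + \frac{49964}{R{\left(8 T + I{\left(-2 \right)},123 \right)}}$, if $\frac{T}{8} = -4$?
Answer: $- \frac{372086993}{5608800} \approx -66.34$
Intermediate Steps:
$T = -32$ ($T = 8 \left(-4\right) = -32$)
$I{\left(V \right)} = - \frac{V}{2}$ ($I{\left(V \right)} = V \left(- \frac{1}{2}\right) = - \frac{V}{2}$)
$R{\left(Q,B \right)} = - 6 B$
$\frac{20703}{15200} + \frac{49964}{R{\left(8 T + I{\left(-2 \right)},123 \right)}} = \frac{20703}{15200} + \frac{49964}{\left(-6\right) 123} = 20703 \cdot \frac{1}{15200} + \frac{49964}{-738} = \frac{20703}{15200} + 49964 \left(- \frac{1}{738}\right) = \frac{20703}{15200} - \frac{24982}{369} = - \frac{372086993}{5608800}$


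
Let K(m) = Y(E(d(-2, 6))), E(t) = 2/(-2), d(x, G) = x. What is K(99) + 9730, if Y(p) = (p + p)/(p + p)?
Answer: 9731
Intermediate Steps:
E(t) = -1 (E(t) = 2*(-½) = -1)
Y(p) = 1 (Y(p) = (2*p)/((2*p)) = (2*p)*(1/(2*p)) = 1)
K(m) = 1
K(99) + 9730 = 1 + 9730 = 9731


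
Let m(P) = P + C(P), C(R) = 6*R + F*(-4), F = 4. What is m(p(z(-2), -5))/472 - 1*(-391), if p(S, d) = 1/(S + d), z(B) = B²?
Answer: 184529/472 ≈ 390.95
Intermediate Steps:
C(R) = -16 + 6*R (C(R) = 6*R + 4*(-4) = 6*R - 16 = -16 + 6*R)
m(P) = -16 + 7*P (m(P) = P + (-16 + 6*P) = -16 + 7*P)
m(p(z(-2), -5))/472 - 1*(-391) = (-16 + 7/((-2)² - 5))/472 - 1*(-391) = (-16 + 7/(4 - 5))*(1/472) + 391 = (-16 + 7/(-1))*(1/472) + 391 = (-16 + 7*(-1))*(1/472) + 391 = (-16 - 7)*(1/472) + 391 = -23*1/472 + 391 = -23/472 + 391 = 184529/472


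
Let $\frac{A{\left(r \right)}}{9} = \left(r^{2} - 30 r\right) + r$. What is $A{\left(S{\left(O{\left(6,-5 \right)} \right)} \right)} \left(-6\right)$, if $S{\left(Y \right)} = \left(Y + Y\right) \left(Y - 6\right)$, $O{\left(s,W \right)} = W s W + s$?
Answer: $-118199671200$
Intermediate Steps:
$O{\left(s,W \right)} = s + s W^{2}$ ($O{\left(s,W \right)} = s W^{2} + s = s + s W^{2}$)
$S{\left(Y \right)} = 2 Y \left(-6 + Y\right)$
$A{\left(r \right)} = - 261 r + 9 r^{2}$ ($A{\left(r \right)} = 9 \left(\left(r^{2} - 30 r\right) + r\right) = 9 \left(r^{2} - 29 r\right) = - 261 r + 9 r^{2}$)
$A{\left(S{\left(O{\left(6,-5 \right)} \right)} \right)} \left(-6\right) = 9 \cdot 2 \cdot 6 \left(1 + \left(-5\right)^{2}\right) \left(-6 + 6 \left(1 + \left(-5\right)^{2}\right)\right) \left(-29 + 2 \cdot 6 \left(1 + \left(-5\right)^{2}\right) \left(-6 + 6 \left(1 + \left(-5\right)^{2}\right)\right)\right) \left(-6\right) = 9 \cdot 2 \cdot 6 \left(1 + 25\right) \left(-6 + 6 \left(1 + 25\right)\right) \left(-29 + 2 \cdot 6 \left(1 + 25\right) \left(-6 + 6 \left(1 + 25\right)\right)\right) \left(-6\right) = 9 \cdot 2 \cdot 6 \cdot 26 \left(-6 + 6 \cdot 26\right) \left(-29 + 2 \cdot 6 \cdot 26 \left(-6 + 6 \cdot 26\right)\right) \left(-6\right) = 9 \cdot 2 \cdot 156 \left(-6 + 156\right) \left(-29 + 2 \cdot 156 \left(-6 + 156\right)\right) \left(-6\right) = 9 \cdot 2 \cdot 156 \cdot 150 \left(-29 + 2 \cdot 156 \cdot 150\right) \left(-6\right) = 9 \cdot 46800 \left(-29 + 46800\right) \left(-6\right) = 9 \cdot 46800 \cdot 46771 \left(-6\right) = 19699945200 \left(-6\right) = -118199671200$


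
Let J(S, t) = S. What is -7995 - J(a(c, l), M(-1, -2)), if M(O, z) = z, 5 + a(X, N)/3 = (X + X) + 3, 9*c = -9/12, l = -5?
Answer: -15977/2 ≈ -7988.5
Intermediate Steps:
c = -1/12 (c = (-9/12)/9 = (-9*1/12)/9 = (1/9)*(-3/4) = -1/12 ≈ -0.083333)
a(X, N) = -6 + 6*X (a(X, N) = -15 + 3*((X + X) + 3) = -15 + 3*(2*X + 3) = -15 + 3*(3 + 2*X) = -15 + (9 + 6*X) = -6 + 6*X)
-7995 - J(a(c, l), M(-1, -2)) = -7995 - (-6 + 6*(-1/12)) = -7995 - (-6 - 1/2) = -7995 - 1*(-13/2) = -7995 + 13/2 = -15977/2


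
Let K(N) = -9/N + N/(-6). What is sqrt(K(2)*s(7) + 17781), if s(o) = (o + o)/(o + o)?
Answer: sqrt(639942)/6 ≈ 133.33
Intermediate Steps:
s(o) = 1 (s(o) = (2*o)/((2*o)) = (2*o)*(1/(2*o)) = 1)
K(N) = -9/N - N/6 (K(N) = -9/N + N*(-1/6) = -9/N - N/6)
sqrt(K(2)*s(7) + 17781) = sqrt((-9/2 - 1/6*2)*1 + 17781) = sqrt((-9*1/2 - 1/3)*1 + 17781) = sqrt((-9/2 - 1/3)*1 + 17781) = sqrt(-29/6*1 + 17781) = sqrt(-29/6 + 17781) = sqrt(106657/6) = sqrt(639942)/6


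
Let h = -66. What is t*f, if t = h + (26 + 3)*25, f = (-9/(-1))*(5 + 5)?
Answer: 59310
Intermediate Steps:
f = 90 (f = -9*(-1)*10 = -3*(-3)*10 = 9*10 = 90)
t = 659 (t = -66 + (26 + 3)*25 = -66 + 29*25 = -66 + 725 = 659)
t*f = 659*90 = 59310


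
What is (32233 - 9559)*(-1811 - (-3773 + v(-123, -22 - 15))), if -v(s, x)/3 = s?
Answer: 36119682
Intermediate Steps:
v(s, x) = -3*s
(32233 - 9559)*(-1811 - (-3773 + v(-123, -22 - 15))) = (32233 - 9559)*(-1811 - (-3773 - 3*(-123))) = 22674*(-1811 - (-3773 + 369)) = 22674*(-1811 - 1*(-3404)) = 22674*(-1811 + 3404) = 22674*1593 = 36119682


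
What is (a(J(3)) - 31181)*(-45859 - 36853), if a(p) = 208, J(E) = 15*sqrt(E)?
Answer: 2561838776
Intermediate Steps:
(a(J(3)) - 31181)*(-45859 - 36853) = (208 - 31181)*(-45859 - 36853) = -30973*(-82712) = 2561838776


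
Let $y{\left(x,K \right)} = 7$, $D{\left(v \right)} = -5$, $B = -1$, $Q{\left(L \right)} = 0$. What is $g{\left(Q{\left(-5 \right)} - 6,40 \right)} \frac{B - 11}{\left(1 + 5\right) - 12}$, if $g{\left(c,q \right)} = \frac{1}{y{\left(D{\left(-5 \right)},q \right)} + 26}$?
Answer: $\frac{2}{33} \approx 0.060606$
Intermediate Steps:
$g{\left(c,q \right)} = \frac{1}{33}$ ($g{\left(c,q \right)} = \frac{1}{7 + 26} = \frac{1}{33}$)
$g{\left(Q{\left(-5 \right)} - 6,40 \right)} \frac{B - 11}{\left(1 + 5\right) - 12} = \frac{\left(-1 - 11\right) \frac{1}{\left(1 + 5\right) - 12}}{33} = \frac{\left(-12\right) \frac{1}{6 - 12}}{33} = \frac{\left(-12\right) \frac{1}{-6}}{33} = \frac{\left(-12\right) \left(- \frac{1}{6}\right)}{33} = \frac{1}{33} \cdot 2 = \frac{2}{33}$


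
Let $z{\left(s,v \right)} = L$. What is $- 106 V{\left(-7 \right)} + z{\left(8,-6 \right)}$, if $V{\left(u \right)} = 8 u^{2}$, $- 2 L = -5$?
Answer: $- \frac{83099}{2} \approx -41550.0$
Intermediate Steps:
$L = \frac{5}{2}$ ($L = \left(- \frac{1}{2}\right) \left(-5\right) = \frac{5}{2} \approx 2.5$)
$z{\left(s,v \right)} = \frac{5}{2}$
$- 106 V{\left(-7 \right)} + z{\left(8,-6 \right)} = - 106 \cdot 8 \left(-7\right)^{2} + \frac{5}{2} = - 106 \cdot 8 \cdot 49 + \frac{5}{2} = \left(-106\right) 392 + \frac{5}{2} = -41552 + \frac{5}{2} = - \frac{83099}{2}$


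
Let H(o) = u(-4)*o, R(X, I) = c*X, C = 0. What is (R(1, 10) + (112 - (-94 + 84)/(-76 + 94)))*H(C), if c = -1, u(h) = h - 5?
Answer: 0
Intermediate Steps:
u(h) = -5 + h
R(X, I) = -X
H(o) = -9*o (H(o) = (-5 - 4)*o = -9*o)
(R(1, 10) + (112 - (-94 + 84)/(-76 + 94)))*H(C) = (-1*1 + (112 - (-94 + 84)/(-76 + 94)))*(-9*0) = (-1 + (112 - (-10)/18))*0 = (-1 + (112 - 1*(-5/9)))*0 = (-1 + (112 + 5/9))*0 = (-1 + 1013/9)*0 = (1004/9)*0 = 0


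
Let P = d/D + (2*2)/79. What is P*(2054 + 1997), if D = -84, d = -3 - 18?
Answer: 384845/316 ≈ 1217.9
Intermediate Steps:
d = -21
P = 95/316 (P = -21/(-84) + (2*2)/79 = -21*(-1/84) + 4*(1/79) = ¼ + 4/79 = 95/316 ≈ 0.30063)
P*(2054 + 1997) = 95*(2054 + 1997)/316 = (95/316)*4051 = 384845/316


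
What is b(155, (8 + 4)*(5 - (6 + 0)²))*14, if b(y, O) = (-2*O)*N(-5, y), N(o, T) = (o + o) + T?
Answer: 1510320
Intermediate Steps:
N(o, T) = T + 2*o (N(o, T) = 2*o + T = T + 2*o)
b(y, O) = -2*O*(-10 + y) (b(y, O) = (-2*O)*(y + 2*(-5)) = (-2*O)*(y - 10) = (-2*O)*(-10 + y) = -2*O*(-10 + y))
b(155, (8 + 4)*(5 - (6 + 0)²))*14 = (2*((8 + 4)*(5 - (6 + 0)²))*(10 - 1*155))*14 = (2*(12*(5 - 1*6²))*(10 - 155))*14 = (2*(12*(5 - 1*36))*(-145))*14 = (2*(12*(5 - 36))*(-145))*14 = (2*(12*(-31))*(-145))*14 = (2*(-372)*(-145))*14 = 107880*14 = 1510320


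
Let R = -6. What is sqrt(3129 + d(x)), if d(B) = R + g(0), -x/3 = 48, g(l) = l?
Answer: 3*sqrt(347) ≈ 55.884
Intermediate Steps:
x = -144 (x = -3*48 = -144)
d(B) = -6 (d(B) = -6 + 0 = -6)
sqrt(3129 + d(x)) = sqrt(3129 - 6) = sqrt(3123) = 3*sqrt(347)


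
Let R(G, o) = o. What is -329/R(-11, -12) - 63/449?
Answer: 146965/5388 ≈ 27.276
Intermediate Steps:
-329/R(-11, -12) - 63/449 = -329/(-12) - 63/449 = -329*(-1/12) - 63*1/449 = 329/12 - 63/449 = 146965/5388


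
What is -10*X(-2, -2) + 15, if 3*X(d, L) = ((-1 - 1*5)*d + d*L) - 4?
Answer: -25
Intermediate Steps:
X(d, L) = -4/3 - 2*d + L*d/3 (X(d, L) = (((-1 - 1*5)*d + d*L) - 4)/3 = (((-1 - 5)*d + L*d) - 4)/3 = ((-6*d + L*d) - 4)/3 = (-4 - 6*d + L*d)/3 = -4/3 - 2*d + L*d/3)
-10*X(-2, -2) + 15 = -10*(-4/3 - 2*(-2) + (⅓)*(-2)*(-2)) + 15 = -10*(-4/3 + 4 + 4/3) + 15 = -10*4 + 15 = -40 + 15 = -25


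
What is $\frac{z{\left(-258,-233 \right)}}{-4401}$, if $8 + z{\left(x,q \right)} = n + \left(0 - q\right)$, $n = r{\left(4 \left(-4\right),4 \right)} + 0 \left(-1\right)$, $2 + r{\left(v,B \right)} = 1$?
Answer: $- \frac{224}{4401} \approx -0.050898$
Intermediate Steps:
$r{\left(v,B \right)} = -1$ ($r{\left(v,B \right)} = -2 + 1 = -1$)
$n = -1$ ($n = -1 + 0 \left(-1\right) = -1 + 0 = -1$)
$z{\left(x,q \right)} = -9 - q$ ($z{\left(x,q \right)} = -8 + \left(-1 + \left(0 - q\right)\right) = -8 - \left(1 + q\right) = -9 - q$)
$\frac{z{\left(-258,-233 \right)}}{-4401} = \frac{-9 - -233}{-4401} = \left(-9 + 233\right) \left(- \frac{1}{4401}\right) = 224 \left(- \frac{1}{4401}\right) = - \frac{224}{4401}$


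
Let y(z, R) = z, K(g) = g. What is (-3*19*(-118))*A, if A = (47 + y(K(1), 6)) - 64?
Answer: -107616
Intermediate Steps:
A = -16 (A = (47 + 1) - 64 = 48 - 64 = -16)
(-3*19*(-118))*A = (-3*19*(-118))*(-16) = -57*(-118)*(-16) = 6726*(-16) = -107616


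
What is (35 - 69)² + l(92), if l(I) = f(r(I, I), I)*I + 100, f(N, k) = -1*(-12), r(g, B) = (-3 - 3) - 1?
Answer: 2360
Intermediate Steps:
r(g, B) = -7 (r(g, B) = -6 - 1 = -7)
f(N, k) = 12
l(I) = 100 + 12*I (l(I) = 12*I + 100 = 100 + 12*I)
(35 - 69)² + l(92) = (35 - 69)² + (100 + 12*92) = (-34)² + (100 + 1104) = 1156 + 1204 = 2360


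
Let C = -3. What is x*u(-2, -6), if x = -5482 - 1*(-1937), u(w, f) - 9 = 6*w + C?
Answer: 21270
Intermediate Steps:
u(w, f) = 6 + 6*w (u(w, f) = 9 + (6*w - 3) = 9 + (-3 + 6*w) = 6 + 6*w)
x = -3545 (x = -5482 + 1937 = -3545)
x*u(-2, -6) = -3545*(6 + 6*(-2)) = -3545*(6 - 12) = -3545*(-6) = 21270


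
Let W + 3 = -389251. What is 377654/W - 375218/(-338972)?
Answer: 4510243921/32986551722 ≈ 0.13673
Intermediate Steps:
W = -389254 (W = -3 - 389251 = -389254)
377654/W - 375218/(-338972) = 377654/(-389254) - 375218/(-338972) = 377654*(-1/389254) - 375218*(-1/338972) = -188827/194627 + 187609/169486 = 4510243921/32986551722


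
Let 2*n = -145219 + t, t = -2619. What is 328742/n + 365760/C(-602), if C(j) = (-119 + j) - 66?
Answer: -27295333394/58174253 ≈ -469.20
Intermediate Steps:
C(j) = -185 + j
n = -73919 (n = (-145219 - 2619)/2 = (½)*(-147838) = -73919)
328742/n + 365760/C(-602) = 328742/(-73919) + 365760/(-185 - 602) = 328742*(-1/73919) + 365760/(-787) = -328742/73919 + 365760*(-1/787) = -328742/73919 - 365760/787 = -27295333394/58174253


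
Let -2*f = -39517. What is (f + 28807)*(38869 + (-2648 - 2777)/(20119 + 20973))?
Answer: 155137586868513/82184 ≈ 1.8877e+9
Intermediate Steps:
f = 39517/2 (f = -½*(-39517) = 39517/2 ≈ 19759.)
(f + 28807)*(38869 + (-2648 - 2777)/(20119 + 20973)) = (39517/2 + 28807)*(38869 + (-2648 - 2777)/(20119 + 20973)) = 97131*(38869 - 5425/41092)/2 = (97131/2)*(1597199523/41092) = 155137586868513/82184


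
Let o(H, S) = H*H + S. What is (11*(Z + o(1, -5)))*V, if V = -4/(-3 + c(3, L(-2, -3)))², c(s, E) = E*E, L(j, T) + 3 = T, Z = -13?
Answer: 68/99 ≈ 0.68687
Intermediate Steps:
L(j, T) = -3 + T
c(s, E) = E²
o(H, S) = S + H² (o(H, S) = H² + S = S + H²)
V = -4/1089 (V = -4/(-3 + (-3 - 3)²)² = -4/(-3 + (-6)²)² = -4/(-3 + 36)² = -4/(33²) = -4/1089 ≈ -0.0036731)
(11*(Z + o(1, -5)))*V = (11*(-13 + (-5 + 1²)))*(-4/1089) = (11*(-13 + (-5 + 1)))*(-4/1089) = (11*(-13 - 4))*(-4/1089) = (11*(-17))*(-4/1089) = -187*(-4/1089) = 68/99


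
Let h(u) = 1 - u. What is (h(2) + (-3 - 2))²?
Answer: 36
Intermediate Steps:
(h(2) + (-3 - 2))² = ((1 - 1*2) + (-3 - 2))² = ((1 - 2) - 5)² = (-1 - 5)² = (-6)² = 36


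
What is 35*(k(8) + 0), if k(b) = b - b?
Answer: 0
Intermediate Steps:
k(b) = 0
35*(k(8) + 0) = 35*(0 + 0) = 35*0 = 0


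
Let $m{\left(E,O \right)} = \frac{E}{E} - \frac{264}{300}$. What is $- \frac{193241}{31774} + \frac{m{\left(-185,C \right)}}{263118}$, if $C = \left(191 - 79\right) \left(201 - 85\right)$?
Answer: $- \frac{105927461719}{17417315275} \approx -6.0817$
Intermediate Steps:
$C = 12992$ ($C = 112 \cdot 116 = 12992$)
$m{\left(E,O \right)} = \frac{3}{25}$ ($m{\left(E,O \right)} = 1 - \frac{22}{25} = \frac{3}{25}$)
$- \frac{193241}{31774} + \frac{m{\left(-185,C \right)}}{263118} = - \frac{193241}{31774} + \frac{3}{25 \cdot 263118} = \left(-193241\right) \frac{1}{31774} + \frac{3}{25} \cdot \frac{1}{263118} = - \frac{193241}{31774} + \frac{1}{2192650} = - \frac{105927461719}{17417315275}$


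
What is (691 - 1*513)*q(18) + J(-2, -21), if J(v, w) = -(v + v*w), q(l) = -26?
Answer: -4668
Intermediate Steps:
J(v, w) = -v - v*w
(691 - 1*513)*q(18) + J(-2, -21) = (691 - 1*513)*(-26) - 1*(-2)*(1 - 21) = (691 - 513)*(-26) - 1*(-2)*(-20) = 178*(-26) - 40 = -4628 - 40 = -4668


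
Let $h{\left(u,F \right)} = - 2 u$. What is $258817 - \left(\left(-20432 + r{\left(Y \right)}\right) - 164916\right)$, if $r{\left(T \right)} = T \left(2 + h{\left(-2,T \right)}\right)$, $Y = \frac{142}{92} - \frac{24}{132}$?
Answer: $\frac{112371678}{253} \approx 4.4416 \cdot 10^{5}$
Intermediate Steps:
$Y = \frac{689}{506}$ ($Y = 142 \cdot \frac{1}{92} - \frac{2}{11} = \frac{71}{46} - \frac{2}{11} = \frac{689}{506} \approx 1.3617$)
$r{\left(T \right)} = 6 T$ ($r{\left(T \right)} = T \left(2 - -4\right) = T \left(2 + 4\right) = T 6 = 6 T$)
$258817 - \left(\left(-20432 + r{\left(Y \right)}\right) - 164916\right) = 258817 - \left(\left(-20432 + 6 \cdot \frac{689}{506}\right) - 164916\right) = 258817 - \left(\left(-20432 + \frac{2067}{253}\right) - 164916\right) = 258817 - \left(- \frac{5167229}{253} - 164916\right) = 258817 - - \frac{46890977}{253} = 258817 + \frac{46890977}{253} = \frac{112371678}{253}$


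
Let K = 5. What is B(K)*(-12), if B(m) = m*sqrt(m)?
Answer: -60*sqrt(5) ≈ -134.16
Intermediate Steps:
B(m) = m**(3/2)
B(K)*(-12) = 5**(3/2)*(-12) = (5*sqrt(5))*(-12) = -60*sqrt(5)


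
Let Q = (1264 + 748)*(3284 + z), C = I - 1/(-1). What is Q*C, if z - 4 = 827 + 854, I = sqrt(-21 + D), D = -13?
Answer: 9997628 + 9997628*I*sqrt(34) ≈ 9.9976e+6 + 5.8296e+7*I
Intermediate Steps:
I = I*sqrt(34) (I = sqrt(-21 - 13) = sqrt(-34) = I*sqrt(34) ≈ 5.8309*I)
z = 1685 (z = 4 + (827 + 854) = 4 + 1681 = 1685)
C = 1 + I*sqrt(34) (C = I*sqrt(34) - 1/(-1) = I*sqrt(34) - 1*(-1) = I*sqrt(34) + 1 = 1 + I*sqrt(34) ≈ 1.0 + 5.831*I)
Q = 9997628 (Q = (1264 + 748)*(3284 + 1685) = 2012*4969 = 9997628)
Q*C = 9997628*(1 + I*sqrt(34)) = 9997628 + 9997628*I*sqrt(34)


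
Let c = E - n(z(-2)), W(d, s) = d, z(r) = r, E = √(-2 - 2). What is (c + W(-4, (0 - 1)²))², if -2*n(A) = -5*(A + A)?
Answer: 32 + 24*I ≈ 32.0 + 24.0*I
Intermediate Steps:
E = 2*I (E = √(-4) = 2*I ≈ 2.0*I)
n(A) = 5*A (n(A) = -(-5)*(A + A)/2 = -(-5)*2*A/2 = -(-5)*A = 5*A)
c = 10 + 2*I (c = 2*I - 5*(-2) = 2*I - 1*(-10) = 2*I + 10 = 10 + 2*I ≈ 10.0 + 2.0*I)
(c + W(-4, (0 - 1)²))² = ((10 + 2*I) - 4)² = (6 + 2*I)²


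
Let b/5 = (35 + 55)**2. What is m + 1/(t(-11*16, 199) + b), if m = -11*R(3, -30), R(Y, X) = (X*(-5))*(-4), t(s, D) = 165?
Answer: 268389001/40665 ≈ 6600.0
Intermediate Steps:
R(Y, X) = 20*X (R(Y, X) = -5*X*(-4) = 20*X)
b = 40500 (b = 5*(35 + 55)**2 = 5*90**2 = 5*8100 = 40500)
m = 6600 (m = -220*(-30) = -11*(-600) = 6600)
m + 1/(t(-11*16, 199) + b) = 6600 + 1/(165 + 40500) = 6600 + 1/40665 = 268389001/40665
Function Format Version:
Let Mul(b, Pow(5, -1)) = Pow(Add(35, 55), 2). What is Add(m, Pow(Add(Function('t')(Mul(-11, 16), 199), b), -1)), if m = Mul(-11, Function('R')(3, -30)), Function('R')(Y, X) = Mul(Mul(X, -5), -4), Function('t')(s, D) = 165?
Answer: Rational(268389001, 40665) ≈ 6600.0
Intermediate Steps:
Function('R')(Y, X) = Mul(20, X) (Function('R')(Y, X) = Mul(Mul(-5, X), -4) = Mul(20, X))
b = 40500 (b = Mul(5, Pow(Add(35, 55), 2)) = Mul(5, Pow(90, 2)) = Mul(5, 8100) = 40500)
m = 6600 (m = Mul(-11, Mul(20, -30)) = Mul(-11, -600) = 6600)
Add(m, Pow(Add(Function('t')(Mul(-11, 16), 199), b), -1)) = Add(6600, Pow(Add(165, 40500), -1)) = Add(6600, Pow(40665, -1)) = Add(6600, Rational(1, 40665)) = Rational(268389001, 40665)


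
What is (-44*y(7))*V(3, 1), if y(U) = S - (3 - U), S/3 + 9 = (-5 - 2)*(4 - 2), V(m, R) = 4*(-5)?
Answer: -57200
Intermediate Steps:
V(m, R) = -20
S = -69 (S = -27 + 3*((-5 - 2)*(4 - 2)) = -27 + 3*(-7*2) = -27 + 3*(-14) = -27 - 42 = -69)
y(U) = -72 + U (y(U) = -69 - (3 - U) = -69 + (-3 + U) = -72 + U)
(-44*y(7))*V(3, 1) = -44*(-72 + 7)*(-20) = -44*(-65)*(-20) = 2860*(-20) = -57200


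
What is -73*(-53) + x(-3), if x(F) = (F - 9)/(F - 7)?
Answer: 19351/5 ≈ 3870.2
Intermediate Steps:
x(F) = (-9 + F)/(-7 + F)
-73*(-53) + x(-3) = -73*(-53) + (-9 - 3)/(-7 - 3) = 3869 - 12/(-10) = 3869 - 1/10*(-12) = 3869 + 6/5 = 19351/5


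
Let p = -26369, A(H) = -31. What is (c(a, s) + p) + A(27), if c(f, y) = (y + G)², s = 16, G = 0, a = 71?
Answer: -26144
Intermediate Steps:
c(f, y) = y² (c(f, y) = (y + 0)² = y²)
(c(a, s) + p) + A(27) = (16² - 26369) - 31 = (256 - 26369) - 31 = -26113 - 31 = -26144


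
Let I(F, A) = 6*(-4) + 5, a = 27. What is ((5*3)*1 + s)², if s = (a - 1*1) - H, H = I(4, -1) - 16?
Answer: 5776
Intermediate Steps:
I(F, A) = -19 (I(F, A) = -24 + 5 = -19)
H = -35 (H = -19 - 16 = -35)
s = 61 (s = (27 - 1*1) - 1*(-35) = (27 - 1) + 35 = 26 + 35 = 61)
((5*3)*1 + s)² = ((5*3)*1 + 61)² = (15*1 + 61)² = (15 + 61)² = 76² = 5776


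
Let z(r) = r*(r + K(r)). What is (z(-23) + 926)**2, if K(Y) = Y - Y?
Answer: 2117025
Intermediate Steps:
K(Y) = 0
z(r) = r**2 (z(r) = r*(r + 0) = r*r = r**2)
(z(-23) + 926)**2 = ((-23)**2 + 926)**2 = (529 + 926)**2 = 1455**2 = 2117025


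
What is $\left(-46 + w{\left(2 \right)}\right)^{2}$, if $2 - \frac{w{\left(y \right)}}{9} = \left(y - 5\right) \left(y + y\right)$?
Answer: $6400$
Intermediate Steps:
$w{\left(y \right)} = 18 - 18 y \left(-5 + y\right)$ ($w{\left(y \right)} = 18 - 9 \left(y - 5\right) \left(y + y\right) = 18 - 9 \left(-5 + y\right) 2 y = 18 - 9 \cdot 2 y \left(-5 + y\right) = 18 - 18 y \left(-5 + y\right)$)
$\left(-46 + w{\left(2 \right)}\right)^{2} = \left(-46 + \left(18 - 18 \cdot 2^{2} + 90 \cdot 2\right)\right)^{2} = \left(-46 + \left(18 - 72 + 180\right)\right)^{2} = \left(-46 + 126\right)^{2} = 80^{2} = 6400$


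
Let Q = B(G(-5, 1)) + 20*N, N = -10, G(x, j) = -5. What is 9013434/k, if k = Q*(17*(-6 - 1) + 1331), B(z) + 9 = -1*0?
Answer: -1502239/42218 ≈ -35.583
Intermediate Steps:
B(z) = -9 (B(z) = -9 - 1*0 = -9 + 0 = -9)
Q = -209 (Q = -9 + 20*(-10) = -9 - 200 = -209)
k = -253308 (k = -209*(17*(-6 - 1) + 1331) = -209*(17*(-7) + 1331) = -209*(-119 + 1331) = -209*1212 = -253308)
9013434/k = 9013434/(-253308) = 9013434*(-1/253308) = -1502239/42218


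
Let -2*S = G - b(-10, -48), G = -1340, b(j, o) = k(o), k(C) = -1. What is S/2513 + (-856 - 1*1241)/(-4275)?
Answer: 1807083/2387350 ≈ 0.75694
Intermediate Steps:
b(j, o) = -1
S = 1339/2 (S = -(-1340 - 1*(-1))/2 = -(-1340 + 1)/2 = -½*(-1339) = 1339/2 ≈ 669.50)
S/2513 + (-856 - 1*1241)/(-4275) = (1339/2)/2513 + (-856 - 1*1241)/(-4275) = (1339/2)*(1/2513) + (-856 - 1241)*(-1/4275) = 1339/5026 - 2097*(-1/4275) = 1339/5026 + 233/475 = 1807083/2387350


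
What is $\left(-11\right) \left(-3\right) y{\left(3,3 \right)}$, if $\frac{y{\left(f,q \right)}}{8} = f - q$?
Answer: $0$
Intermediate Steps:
$y{\left(f,q \right)} = - 8 q + 8 f$ ($y{\left(f,q \right)} = 8 \left(f - q\right) = - 8 q + 8 f$)
$\left(-11\right) \left(-3\right) y{\left(3,3 \right)} = \left(-11\right) \left(-3\right) \left(\left(-8\right) 3 + 8 \cdot 3\right) = 33 \left(-24 + 24\right) = 33 \cdot 0 = 0$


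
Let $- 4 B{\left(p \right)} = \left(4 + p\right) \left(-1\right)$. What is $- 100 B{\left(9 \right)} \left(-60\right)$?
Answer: $19500$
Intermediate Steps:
$B{\left(p \right)} = 1 + \frac{p}{4}$ ($B{\left(p \right)} = - \frac{\left(4 + p\right) \left(-1\right)}{4} = - \frac{-4 - p}{4} = 1 + \frac{p}{4}$)
$- 100 B{\left(9 \right)} \left(-60\right) = - 100 \left(1 + \frac{1}{4} \cdot 9\right) \left(-60\right) = - 100 \left(1 + \frac{9}{4}\right) \left(-60\right) = \left(-100\right) \frac{13}{4} \left(-60\right) = \left(-325\right) \left(-60\right) = 19500$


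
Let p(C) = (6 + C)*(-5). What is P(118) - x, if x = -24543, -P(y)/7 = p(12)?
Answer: 25173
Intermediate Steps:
p(C) = -30 - 5*C
P(y) = 630 (P(y) = -7*(-30 - 5*12) = -7*(-30 - 60) = -7*(-90) = 630)
P(118) - x = 630 - 1*(-24543) = 630 + 24543 = 25173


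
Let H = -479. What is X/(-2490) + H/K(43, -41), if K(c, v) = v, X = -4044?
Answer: 226419/17015 ≈ 13.307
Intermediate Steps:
X/(-2490) + H/K(43, -41) = -4044/(-2490) - 479/(-41) = -4044*(-1/2490) - 479*(-1/41) = 674/415 + 479/41 = 226419/17015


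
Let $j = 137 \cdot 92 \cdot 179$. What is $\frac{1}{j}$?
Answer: $\frac{1}{2256116} \approx 4.4324 \cdot 10^{-7}$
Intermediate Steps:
$j = 2256116$ ($j = 12604 \cdot 179 = 2256116$)
$\frac{1}{j} = \frac{1}{2256116}$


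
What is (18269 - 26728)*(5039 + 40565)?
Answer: -385764236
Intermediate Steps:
(18269 - 26728)*(5039 + 40565) = -8459*45604 = -385764236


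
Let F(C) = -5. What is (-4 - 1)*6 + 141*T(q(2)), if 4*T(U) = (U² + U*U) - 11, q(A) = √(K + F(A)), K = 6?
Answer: -1389/4 ≈ -347.25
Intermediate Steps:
q(A) = 1 (q(A) = √(6 - 5) = √1 = 1)
T(U) = -11/4 + U²/2 (T(U) = ((U² + U*U) - 11)/4 = ((U² + U²) - 11)/4 = (2*U² - 11)/4 = (-11 + 2*U²)/4 = -11/4 + U²/2)
(-4 - 1)*6 + 141*T(q(2)) = (-4 - 1)*6 + 141*(-11/4 + (½)*1²) = -5*6 + 141*(-11/4 + (½)*1) = -30 + 141*(-11/4 + ½) = -30 + 141*(-9/4) = -30 - 1269/4 = -1389/4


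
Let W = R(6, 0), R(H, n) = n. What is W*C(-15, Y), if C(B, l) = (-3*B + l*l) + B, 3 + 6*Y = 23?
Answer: 0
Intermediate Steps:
W = 0
Y = 10/3 (Y = -½ + (⅙)*23 = -½ + 23/6 = 10/3 ≈ 3.3333)
C(B, l) = l² - 2*B (C(B, l) = (-3*B + l²) + B = (l² - 3*B) + B = l² - 2*B)
W*C(-15, Y) = 0*((10/3)² - 2*(-15)) = 0*(100/9 + 30) = 0*(370/9) = 0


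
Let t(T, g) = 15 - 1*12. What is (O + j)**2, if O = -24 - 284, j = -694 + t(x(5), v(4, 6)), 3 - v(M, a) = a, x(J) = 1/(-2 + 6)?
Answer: 998001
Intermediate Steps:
x(J) = 1/4
v(M, a) = 3 - a
t(T, g) = 3 (t(T, g) = 15 - 12 = 3)
j = -691 (j = -694 + 3 = -691)
O = -308
(O + j)**2 = (-308 - 691)**2 = (-999)**2 = 998001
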